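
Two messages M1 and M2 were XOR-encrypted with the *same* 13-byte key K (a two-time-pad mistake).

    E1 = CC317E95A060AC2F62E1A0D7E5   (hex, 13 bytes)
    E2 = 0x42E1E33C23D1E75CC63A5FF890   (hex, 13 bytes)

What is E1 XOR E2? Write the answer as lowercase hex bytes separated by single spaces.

8e d0 9d a9 83 b1 4b 73 a4 db ff 2f 75

E1 ⊕ E2 = (M1 ⊕ K) ⊕ (M2 ⊕ K) = M1 ⊕ M2 — the shared key cancels under XOR.
cc ^ 42 = 8e
31 ^ e1 = d0
7e ^ e3 = 9d
95 ^ 3c = a9
a0 ^ 23 = 83
60 ^ d1 = b1
ac ^ e7 = 4b
2f ^ 5c = 73
62 ^ c6 = a4
e1 ^ 3a = db
a0 ^ 5f = ff
d7 ^ f8 = 2f
e5 ^ 90 = 75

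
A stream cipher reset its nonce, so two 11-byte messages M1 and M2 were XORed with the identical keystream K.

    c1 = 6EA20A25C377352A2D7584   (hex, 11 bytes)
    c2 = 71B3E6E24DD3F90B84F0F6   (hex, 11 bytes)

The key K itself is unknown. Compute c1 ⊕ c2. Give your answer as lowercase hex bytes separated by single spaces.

1f 11 ec c7 8e a4 cc 21 a9 85 72

c1 ⊕ c2 = (M1 ⊕ K) ⊕ (M2 ⊕ K) = M1 ⊕ M2 — the shared key cancels under XOR.
6e XOR 71 = 1f
a2 XOR b3 = 11
0a XOR e6 = ec
25 XOR e2 = c7
c3 XOR 4d = 8e
77 XOR d3 = a4
35 XOR f9 = cc
2a XOR 0b = 21
2d XOR 84 = a9
75 XOR f0 = 85
84 XOR f6 = 72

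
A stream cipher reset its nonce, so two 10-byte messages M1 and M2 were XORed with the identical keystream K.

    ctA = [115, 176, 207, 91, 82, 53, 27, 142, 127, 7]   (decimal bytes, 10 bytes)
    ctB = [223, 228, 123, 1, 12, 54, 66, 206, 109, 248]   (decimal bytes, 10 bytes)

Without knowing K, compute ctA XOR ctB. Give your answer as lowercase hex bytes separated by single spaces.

ac 54 b4 5a 5e 03 59 40 12 ff

ctA ⊕ ctB = (M1 ⊕ K) ⊕ (M2 ⊕ K) = M1 ⊕ M2 — the shared key cancels under XOR.
73 ⊕ df = ac
b0 ⊕ e4 = 54
cf ⊕ 7b = b4
5b ⊕ 01 = 5a
52 ⊕ 0c = 5e
35 ⊕ 36 = 03
1b ⊕ 42 = 59
8e ⊕ ce = 40
7f ⊕ 6d = 12
07 ⊕ f8 = ff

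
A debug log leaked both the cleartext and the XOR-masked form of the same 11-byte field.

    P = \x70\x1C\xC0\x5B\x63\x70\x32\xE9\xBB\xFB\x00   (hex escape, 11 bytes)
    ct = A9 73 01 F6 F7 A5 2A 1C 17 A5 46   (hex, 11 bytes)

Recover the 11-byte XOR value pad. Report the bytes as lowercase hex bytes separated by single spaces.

d9 6f c1 ad 94 d5 18 f5 ac 5e 46

Since ct = P ⊕ pad, XORing both sides with P gives pad = P ⊕ ct.
112 ⊕ 169 = 217
 28 ⊕ 115 = 111
192 ⊕   1 = 193
 91 ⊕ 246 = 173
 99 ⊕ 247 = 148
112 ⊕ 165 = 213
 50 ⊕  42 =  24
233 ⊕  28 = 245
187 ⊕  23 = 172
251 ⊕ 165 =  94
  0 ⊕  70 =  70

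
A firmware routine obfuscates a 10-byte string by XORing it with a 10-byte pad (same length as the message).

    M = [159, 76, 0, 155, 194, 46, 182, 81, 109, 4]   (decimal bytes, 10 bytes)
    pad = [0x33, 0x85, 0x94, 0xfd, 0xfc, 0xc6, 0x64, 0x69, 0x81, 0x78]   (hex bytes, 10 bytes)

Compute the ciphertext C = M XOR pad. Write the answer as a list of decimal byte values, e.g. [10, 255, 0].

byte 0: 159 xor  51 = 172
byte 1:  76 xor 133 = 201
byte 2:   0 xor 148 = 148
byte 3: 155 xor 253 = 102
byte 4: 194 xor 252 =  62
byte 5:  46 xor 198 = 232
byte 6: 182 xor 100 = 210
byte 7:  81 xor 105 =  56
byte 8: 109 xor 129 = 236
byte 9:   4 xor 120 = 124

[172, 201, 148, 102, 62, 232, 210, 56, 236, 124]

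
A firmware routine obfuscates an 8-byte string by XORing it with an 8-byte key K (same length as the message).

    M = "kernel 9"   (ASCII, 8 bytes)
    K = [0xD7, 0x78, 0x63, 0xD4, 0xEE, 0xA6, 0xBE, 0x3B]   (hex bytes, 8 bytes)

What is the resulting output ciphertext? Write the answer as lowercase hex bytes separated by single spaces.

bc 1d 11 ba 8b ca 9e 02

01101011 xor 11010111 = 10111100
01100101 xor 01111000 = 00011101
01110010 xor 01100011 = 00010001
01101110 xor 11010100 = 10111010
01100101 xor 11101110 = 10001011
01101100 xor 10100110 = 11001010
00100000 xor 10111110 = 10011110
00111001 xor 00111011 = 00000010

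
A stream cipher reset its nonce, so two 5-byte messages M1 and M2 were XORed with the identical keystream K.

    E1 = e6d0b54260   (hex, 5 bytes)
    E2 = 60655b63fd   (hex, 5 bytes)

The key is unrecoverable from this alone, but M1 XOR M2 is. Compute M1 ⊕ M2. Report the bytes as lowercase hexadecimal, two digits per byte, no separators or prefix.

E1 ⊕ E2 = (M1 ⊕ K) ⊕ (M2 ⊕ K) = M1 ⊕ M2 — the shared key cancels under XOR.
e6 xor 60 = 86
d0 xor 65 = b5
b5 xor 5b = ee
42 xor 63 = 21
60 xor fd = 9d

86b5ee219d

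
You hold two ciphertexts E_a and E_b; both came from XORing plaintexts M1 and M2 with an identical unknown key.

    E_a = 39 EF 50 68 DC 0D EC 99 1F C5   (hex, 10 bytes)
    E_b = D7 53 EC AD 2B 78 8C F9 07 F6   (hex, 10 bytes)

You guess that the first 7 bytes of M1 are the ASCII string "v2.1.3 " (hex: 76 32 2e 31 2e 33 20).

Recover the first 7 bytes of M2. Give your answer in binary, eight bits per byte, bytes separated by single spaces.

First, E_a ⊕ E_b = (M1 ⊕ K) ⊕ (M2 ⊕ K) = M1 ⊕ M2, so the key drops out. Then M2 = (M1 ⊕ M2) ⊕ M1 over the first 7 bytes.
byte 0: (39 ^ d7) ^ 76 = ee ^ 76 = 98
byte 1: (ef ^ 53) ^ 32 = bc ^ 32 = 8e
byte 2: (50 ^ ec) ^ 2e = bc ^ 2e = 92
byte 3: (68 ^ ad) ^ 31 = c5 ^ 31 = f4
byte 4: (dc ^ 2b) ^ 2e = f7 ^ 2e = d9
byte 5: (0d ^ 78) ^ 33 = 75 ^ 33 = 46
byte 6: (ec ^ 8c) ^ 20 = 60 ^ 20 = 40

10011000 10001110 10010010 11110100 11011001 01000110 01000000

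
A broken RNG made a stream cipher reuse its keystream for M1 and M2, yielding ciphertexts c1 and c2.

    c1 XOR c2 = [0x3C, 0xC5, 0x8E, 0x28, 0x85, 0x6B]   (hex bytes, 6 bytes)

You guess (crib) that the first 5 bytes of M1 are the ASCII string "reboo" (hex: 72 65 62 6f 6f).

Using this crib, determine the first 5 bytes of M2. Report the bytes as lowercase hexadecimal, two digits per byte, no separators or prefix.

Since c1 ⊕ c2 = M1 ⊕ M2, XORing with the guessed M1 bytes yields the corresponding M2 bytes: M2 = (c1 ⊕ c2) ⊕ M1.
byte 0: 00111100 XOR 01110010 = 01001110
byte 1: 11000101 XOR 01100101 = 10100000
byte 2: 10001110 XOR 01100010 = 11101100
byte 3: 00101000 XOR 01101111 = 01000111
byte 4: 10000101 XOR 01101111 = 11101010

4ea0ec47ea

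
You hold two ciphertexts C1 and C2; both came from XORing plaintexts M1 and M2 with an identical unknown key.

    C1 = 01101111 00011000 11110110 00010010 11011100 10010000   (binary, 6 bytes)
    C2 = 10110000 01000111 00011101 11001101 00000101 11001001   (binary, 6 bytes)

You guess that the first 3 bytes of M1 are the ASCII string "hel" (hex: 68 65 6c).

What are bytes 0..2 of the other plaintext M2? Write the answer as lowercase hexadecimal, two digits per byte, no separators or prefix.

First, C1 ⊕ C2 = (M1 ⊕ K) ⊕ (M2 ⊕ K) = M1 ⊕ M2, so the key drops out. Then M2 = (M1 ⊕ M2) ⊕ M1 over the first 3 bytes.
byte 0: (6f xor b0) xor 68 = df xor 68 = b7
byte 1: (18 xor 47) xor 65 = 5f xor 65 = 3a
byte 2: (f6 xor 1d) xor 6c = eb xor 6c = 87

b73a87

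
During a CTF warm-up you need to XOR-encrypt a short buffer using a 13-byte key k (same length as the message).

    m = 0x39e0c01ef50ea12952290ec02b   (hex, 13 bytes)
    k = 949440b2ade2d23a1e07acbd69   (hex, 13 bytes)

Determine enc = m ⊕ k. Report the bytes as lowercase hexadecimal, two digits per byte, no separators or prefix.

XOR is its own inverse, so applying the key byte-wise gives the result directly.
39 XOR 94 = ad
e0 XOR 94 = 74
c0 XOR 40 = 80
1e XOR b2 = ac
f5 XOR ad = 58
0e XOR e2 = ec
a1 XOR d2 = 73
29 XOR 3a = 13
52 XOR 1e = 4c
29 XOR 07 = 2e
0e XOR ac = a2
c0 XOR bd = 7d
2b XOR 69 = 42

ad7480ac58ec73134c2ea27d42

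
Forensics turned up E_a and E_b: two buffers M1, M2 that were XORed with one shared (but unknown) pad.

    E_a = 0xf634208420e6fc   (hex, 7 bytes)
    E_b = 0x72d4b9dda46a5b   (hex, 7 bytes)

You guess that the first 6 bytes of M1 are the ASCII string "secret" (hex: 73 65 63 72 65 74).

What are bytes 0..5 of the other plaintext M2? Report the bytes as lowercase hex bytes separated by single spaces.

First, E_a ⊕ E_b = (M1 ⊕ K) ⊕ (M2 ⊕ K) = M1 ⊕ M2, so the key drops out. Then M2 = (M1 ⊕ M2) ⊕ M1 over the first 6 bytes.
byte 0: (f6 xor 72) xor 73 = 84 xor 73 = f7
byte 1: (34 xor d4) xor 65 = e0 xor 65 = 85
byte 2: (20 xor b9) xor 63 = 99 xor 63 = fa
byte 3: (84 xor dd) xor 72 = 59 xor 72 = 2b
byte 4: (20 xor a4) xor 65 = 84 xor 65 = e1
byte 5: (e6 xor 6a) xor 74 = 8c xor 74 = f8

f7 85 fa 2b e1 f8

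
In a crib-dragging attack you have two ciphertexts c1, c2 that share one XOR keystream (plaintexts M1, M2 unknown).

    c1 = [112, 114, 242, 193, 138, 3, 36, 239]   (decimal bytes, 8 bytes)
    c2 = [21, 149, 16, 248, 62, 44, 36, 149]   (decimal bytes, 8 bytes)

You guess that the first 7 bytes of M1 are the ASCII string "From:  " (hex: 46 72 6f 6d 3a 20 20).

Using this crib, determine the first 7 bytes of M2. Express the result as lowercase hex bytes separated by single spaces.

23 95 8d 54 8e 0f 20

First, c1 ⊕ c2 = (M1 ⊕ K) ⊕ (M2 ⊕ K) = M1 ⊕ M2, so the key drops out. Then M2 = (M1 ⊕ M2) ⊕ M1 over the first 7 bytes.
byte 0: (70 ⊕ 15) ⊕ 46 = 65 ⊕ 46 = 23
byte 1: (72 ⊕ 95) ⊕ 72 = e7 ⊕ 72 = 95
byte 2: (f2 ⊕ 10) ⊕ 6f = e2 ⊕ 6f = 8d
byte 3: (c1 ⊕ f8) ⊕ 6d = 39 ⊕ 6d = 54
byte 4: (8a ⊕ 3e) ⊕ 3a = b4 ⊕ 3a = 8e
byte 5: (03 ⊕ 2c) ⊕ 20 = 2f ⊕ 20 = 0f
byte 6: (24 ⊕ 24) ⊕ 20 = 00 ⊕ 20 = 20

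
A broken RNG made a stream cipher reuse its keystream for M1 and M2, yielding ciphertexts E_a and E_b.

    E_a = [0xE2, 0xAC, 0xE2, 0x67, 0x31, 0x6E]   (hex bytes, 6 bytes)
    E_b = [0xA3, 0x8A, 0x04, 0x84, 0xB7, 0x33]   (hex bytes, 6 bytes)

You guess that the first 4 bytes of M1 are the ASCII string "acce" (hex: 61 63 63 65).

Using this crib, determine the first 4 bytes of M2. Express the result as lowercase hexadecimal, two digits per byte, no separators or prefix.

First, E_a ⊕ E_b = (M1 ⊕ K) ⊕ (M2 ⊕ K) = M1 ⊕ M2, so the key drops out. Then M2 = (M1 ⊕ M2) ⊕ M1 over the first 4 bytes.
byte 0: (e2 XOR a3) XOR 61 = 41 XOR 61 = 20
byte 1: (ac XOR 8a) XOR 63 = 26 XOR 63 = 45
byte 2: (e2 XOR 04) XOR 63 = e6 XOR 63 = 85
byte 3: (67 XOR 84) XOR 65 = e3 XOR 65 = 86

20458586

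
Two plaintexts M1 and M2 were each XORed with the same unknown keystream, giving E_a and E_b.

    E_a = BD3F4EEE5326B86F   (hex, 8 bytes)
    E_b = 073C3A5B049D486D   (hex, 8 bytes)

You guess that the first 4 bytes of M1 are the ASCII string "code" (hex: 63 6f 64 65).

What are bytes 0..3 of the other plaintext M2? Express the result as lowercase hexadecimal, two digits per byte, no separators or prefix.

First, E_a ⊕ E_b = (M1 ⊕ K) ⊕ (M2 ⊕ K) = M1 ⊕ M2, so the key drops out. Then M2 = (M1 ⊕ M2) ⊕ M1 over the first 4 bytes.
byte 0: (bd xor 07) xor 63 = ba xor 63 = d9
byte 1: (3f xor 3c) xor 6f = 03 xor 6f = 6c
byte 2: (4e xor 3a) xor 64 = 74 xor 64 = 10
byte 3: (ee xor 5b) xor 65 = b5 xor 65 = d0

d96c10d0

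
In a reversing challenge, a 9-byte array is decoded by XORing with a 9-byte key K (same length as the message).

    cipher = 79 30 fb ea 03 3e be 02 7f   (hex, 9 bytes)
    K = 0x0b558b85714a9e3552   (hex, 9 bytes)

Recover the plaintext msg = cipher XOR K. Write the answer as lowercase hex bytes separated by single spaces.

72 65 70 6f 72 74 20 37 2d

XOR is its own inverse, so applying the key byte-wise gives the result directly.
121 xor  11 = 114
 48 xor  85 = 101
251 xor 139 = 112
234 xor 133 = 111
  3 xor 113 = 114
 62 xor  74 = 116
190 xor 158 =  32
  2 xor  53 =  55
127 xor  82 =  45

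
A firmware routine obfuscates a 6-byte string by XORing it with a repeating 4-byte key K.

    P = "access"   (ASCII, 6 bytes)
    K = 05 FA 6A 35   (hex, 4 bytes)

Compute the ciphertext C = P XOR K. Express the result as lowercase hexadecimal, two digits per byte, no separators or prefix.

649909507689

The 4-byte key repeats, so the effective keystream is 05 fa 6a 35 05 fa.
byte 0: 01100001 ^ 00000101 = 01100100
byte 1: 01100011 ^ 11111010 = 10011001
byte 2: 01100011 ^ 01101010 = 00001001
byte 3: 01100101 ^ 00110101 = 01010000
byte 4: 01110011 ^ 00000101 = 01110110
byte 5: 01110011 ^ 11111010 = 10001001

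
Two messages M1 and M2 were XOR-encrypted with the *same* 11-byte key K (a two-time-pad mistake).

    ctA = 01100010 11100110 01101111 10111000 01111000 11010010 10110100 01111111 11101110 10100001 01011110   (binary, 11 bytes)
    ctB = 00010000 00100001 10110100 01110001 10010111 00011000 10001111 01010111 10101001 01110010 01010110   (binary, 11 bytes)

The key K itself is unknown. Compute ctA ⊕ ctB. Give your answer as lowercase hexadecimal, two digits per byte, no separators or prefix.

ctA ⊕ ctB = (M1 ⊕ K) ⊕ (M2 ⊕ K) = M1 ⊕ M2 — the shared key cancels under XOR.
62 XOR 10 = 72
e6 XOR 21 = c7
6f XOR b4 = db
b8 XOR 71 = c9
78 XOR 97 = ef
d2 XOR 18 = ca
b4 XOR 8f = 3b
7f XOR 57 = 28
ee XOR a9 = 47
a1 XOR 72 = d3
5e XOR 56 = 08

72c7dbc9efca3b2847d308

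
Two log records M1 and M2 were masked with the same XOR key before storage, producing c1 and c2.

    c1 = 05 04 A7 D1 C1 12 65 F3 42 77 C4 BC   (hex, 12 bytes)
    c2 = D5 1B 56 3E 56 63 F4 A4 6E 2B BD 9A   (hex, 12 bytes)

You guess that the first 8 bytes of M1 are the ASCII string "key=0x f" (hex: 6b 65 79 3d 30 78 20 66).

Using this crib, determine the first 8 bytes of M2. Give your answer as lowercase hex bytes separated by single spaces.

bb 7a 88 d2 a7 09 b1 31

First, c1 ⊕ c2 = (M1 ⊕ K) ⊕ (M2 ⊕ K) = M1 ⊕ M2, so the key drops out. Then M2 = (M1 ⊕ M2) ⊕ M1 over the first 8 bytes.
byte 0: (05 ^ d5) ^ 6b = d0 ^ 6b = bb
byte 1: (04 ^ 1b) ^ 65 = 1f ^ 65 = 7a
byte 2: (a7 ^ 56) ^ 79 = f1 ^ 79 = 88
byte 3: (d1 ^ 3e) ^ 3d = ef ^ 3d = d2
byte 4: (c1 ^ 56) ^ 30 = 97 ^ 30 = a7
byte 5: (12 ^ 63) ^ 78 = 71 ^ 78 = 09
byte 6: (65 ^ f4) ^ 20 = 91 ^ 20 = b1
byte 7: (f3 ^ a4) ^ 66 = 57 ^ 66 = 31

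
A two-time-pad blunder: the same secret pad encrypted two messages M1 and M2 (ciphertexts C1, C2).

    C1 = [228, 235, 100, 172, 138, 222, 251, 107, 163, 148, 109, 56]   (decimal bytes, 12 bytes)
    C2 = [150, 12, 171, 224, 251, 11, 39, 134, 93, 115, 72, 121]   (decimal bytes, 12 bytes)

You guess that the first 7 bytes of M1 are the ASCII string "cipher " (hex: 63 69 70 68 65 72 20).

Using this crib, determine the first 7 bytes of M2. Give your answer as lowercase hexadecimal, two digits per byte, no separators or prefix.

First, C1 ⊕ C2 = (M1 ⊕ K) ⊕ (M2 ⊕ K) = M1 ⊕ M2, so the key drops out. Then M2 = (M1 ⊕ M2) ⊕ M1 over the first 7 bytes.
byte 0: (e4 ^ 96) ^ 63 = 72 ^ 63 = 11
byte 1: (eb ^ 0c) ^ 69 = e7 ^ 69 = 8e
byte 2: (64 ^ ab) ^ 70 = cf ^ 70 = bf
byte 3: (ac ^ e0) ^ 68 = 4c ^ 68 = 24
byte 4: (8a ^ fb) ^ 65 = 71 ^ 65 = 14
byte 5: (de ^ 0b) ^ 72 = d5 ^ 72 = a7
byte 6: (fb ^ 27) ^ 20 = dc ^ 20 = fc

118ebf2414a7fc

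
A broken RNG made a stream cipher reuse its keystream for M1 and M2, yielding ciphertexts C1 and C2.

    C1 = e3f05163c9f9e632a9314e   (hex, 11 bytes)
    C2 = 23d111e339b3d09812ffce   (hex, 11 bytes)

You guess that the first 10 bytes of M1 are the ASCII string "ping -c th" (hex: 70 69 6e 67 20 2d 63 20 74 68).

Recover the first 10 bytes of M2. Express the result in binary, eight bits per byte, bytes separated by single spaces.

10110000 01001000 00101110 11100111 11010000 01100111 01010101 10001010 11001111 10100110

First, C1 ⊕ C2 = (M1 ⊕ K) ⊕ (M2 ⊕ K) = M1 ⊕ M2, so the key drops out. Then M2 = (M1 ⊕ M2) ⊕ M1 over the first 10 bytes.
byte 0: (e3 XOR 23) XOR 70 = c0 XOR 70 = b0
byte 1: (f0 XOR d1) XOR 69 = 21 XOR 69 = 48
byte 2: (51 XOR 11) XOR 6e = 40 XOR 6e = 2e
byte 3: (63 XOR e3) XOR 67 = 80 XOR 67 = e7
byte 4: (c9 XOR 39) XOR 20 = f0 XOR 20 = d0
byte 5: (f9 XOR b3) XOR 2d = 4a XOR 2d = 67
byte 6: (e6 XOR d0) XOR 63 = 36 XOR 63 = 55
byte 7: (32 XOR 98) XOR 20 = aa XOR 20 = 8a
byte 8: (a9 XOR 12) XOR 74 = bb XOR 74 = cf
byte 9: (31 XOR ff) XOR 68 = ce XOR 68 = a6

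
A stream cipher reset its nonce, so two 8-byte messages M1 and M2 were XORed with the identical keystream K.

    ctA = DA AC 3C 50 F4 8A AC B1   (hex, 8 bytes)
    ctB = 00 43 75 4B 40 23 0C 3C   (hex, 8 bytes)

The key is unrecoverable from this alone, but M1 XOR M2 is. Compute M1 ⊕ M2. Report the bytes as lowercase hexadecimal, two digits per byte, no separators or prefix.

ctA ⊕ ctB = (M1 ⊕ K) ⊕ (M2 ⊕ K) = M1 ⊕ M2 — the shared key cancels under XOR.
da ^ 00 = da
ac ^ 43 = ef
3c ^ 75 = 49
50 ^ 4b = 1b
f4 ^ 40 = b4
8a ^ 23 = a9
ac ^ 0c = a0
b1 ^ 3c = 8d

daef491bb4a9a08d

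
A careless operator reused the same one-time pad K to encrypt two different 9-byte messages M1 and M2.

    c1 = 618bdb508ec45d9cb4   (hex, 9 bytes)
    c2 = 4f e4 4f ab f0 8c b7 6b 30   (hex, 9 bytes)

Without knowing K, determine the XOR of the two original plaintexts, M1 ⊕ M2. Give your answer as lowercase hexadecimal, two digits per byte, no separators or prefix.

c1 ⊕ c2 = (M1 ⊕ K) ⊕ (M2 ⊕ K) = M1 ⊕ M2 — the shared key cancels under XOR.
61 XOR 4f = 2e
8b XOR e4 = 6f
db XOR 4f = 94
50 XOR ab = fb
8e XOR f0 = 7e
c4 XOR 8c = 48
5d XOR b7 = ea
9c XOR 6b = f7
b4 XOR 30 = 84

2e6f94fb7e48eaf784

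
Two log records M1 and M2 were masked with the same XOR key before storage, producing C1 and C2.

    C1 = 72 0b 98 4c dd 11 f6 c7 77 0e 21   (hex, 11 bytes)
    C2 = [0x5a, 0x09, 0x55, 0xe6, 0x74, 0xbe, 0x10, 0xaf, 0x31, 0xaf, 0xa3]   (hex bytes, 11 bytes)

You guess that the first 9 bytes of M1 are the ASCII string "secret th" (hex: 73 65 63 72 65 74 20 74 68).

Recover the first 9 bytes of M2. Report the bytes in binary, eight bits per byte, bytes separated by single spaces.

01011011 01100111 10101110 11011000 11001100 11011011 11000110 00011100 00101110

First, C1 ⊕ C2 = (M1 ⊕ K) ⊕ (M2 ⊕ K) = M1 ⊕ M2, so the key drops out. Then M2 = (M1 ⊕ M2) ⊕ M1 over the first 9 bytes.
byte 0: (72 ⊕ 5a) ⊕ 73 = 28 ⊕ 73 = 5b
byte 1: (0b ⊕ 09) ⊕ 65 = 02 ⊕ 65 = 67
byte 2: (98 ⊕ 55) ⊕ 63 = cd ⊕ 63 = ae
byte 3: (4c ⊕ e6) ⊕ 72 = aa ⊕ 72 = d8
byte 4: (dd ⊕ 74) ⊕ 65 = a9 ⊕ 65 = cc
byte 5: (11 ⊕ be) ⊕ 74 = af ⊕ 74 = db
byte 6: (f6 ⊕ 10) ⊕ 20 = e6 ⊕ 20 = c6
byte 7: (c7 ⊕ af) ⊕ 74 = 68 ⊕ 74 = 1c
byte 8: (77 ⊕ 31) ⊕ 68 = 46 ⊕ 68 = 2e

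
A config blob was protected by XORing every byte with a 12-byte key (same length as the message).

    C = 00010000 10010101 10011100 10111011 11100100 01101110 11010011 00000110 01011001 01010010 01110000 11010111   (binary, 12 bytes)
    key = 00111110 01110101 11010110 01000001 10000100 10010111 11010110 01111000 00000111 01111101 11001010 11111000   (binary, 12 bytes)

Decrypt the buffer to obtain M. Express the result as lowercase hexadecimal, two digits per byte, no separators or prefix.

2ee04afa60f9057e5e2fba2f

XOR is its own inverse, so applying the key byte-wise gives the result directly.
10 ^ 3e = 2e
95 ^ 75 = e0
9c ^ d6 = 4a
bb ^ 41 = fa
e4 ^ 84 = 60
6e ^ 97 = f9
d3 ^ d6 = 05
06 ^ 78 = 7e
59 ^ 07 = 5e
52 ^ 7d = 2f
70 ^ ca = ba
d7 ^ f8 = 2f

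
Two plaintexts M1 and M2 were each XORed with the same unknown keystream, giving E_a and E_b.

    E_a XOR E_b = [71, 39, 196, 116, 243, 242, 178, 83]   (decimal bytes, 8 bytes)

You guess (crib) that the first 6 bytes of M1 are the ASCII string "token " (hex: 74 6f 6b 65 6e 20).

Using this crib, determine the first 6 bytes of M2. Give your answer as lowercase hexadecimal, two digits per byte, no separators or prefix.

3348af119dd2

Since E_a ⊕ E_b = M1 ⊕ M2, XORing with the guessed M1 bytes yields the corresponding M2 bytes: M2 = (E_a ⊕ E_b) ⊕ M1.
01000111 ⊕ 01110100 = 00110011
00100111 ⊕ 01101111 = 01001000
11000100 ⊕ 01101011 = 10101111
01110100 ⊕ 01100101 = 00010001
11110011 ⊕ 01101110 = 10011101
11110010 ⊕ 00100000 = 11010010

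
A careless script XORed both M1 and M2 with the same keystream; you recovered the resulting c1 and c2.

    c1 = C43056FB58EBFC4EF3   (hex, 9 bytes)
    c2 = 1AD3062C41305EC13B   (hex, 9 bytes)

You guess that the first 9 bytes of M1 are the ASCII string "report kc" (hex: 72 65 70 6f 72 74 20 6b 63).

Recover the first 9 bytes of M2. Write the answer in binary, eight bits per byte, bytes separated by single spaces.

10101100 10000110 00100000 10111000 01101011 10101111 10000010 11100100 10101011

First, c1 ⊕ c2 = (M1 ⊕ K) ⊕ (M2 ⊕ K) = M1 ⊕ M2, so the key drops out. Then M2 = (M1 ⊕ M2) ⊕ M1 over the first 9 bytes.
byte 0: (c4 xor 1a) xor 72 = de xor 72 = ac
byte 1: (30 xor d3) xor 65 = e3 xor 65 = 86
byte 2: (56 xor 06) xor 70 = 50 xor 70 = 20
byte 3: (fb xor 2c) xor 6f = d7 xor 6f = b8
byte 4: (58 xor 41) xor 72 = 19 xor 72 = 6b
byte 5: (eb xor 30) xor 74 = db xor 74 = af
byte 6: (fc xor 5e) xor 20 = a2 xor 20 = 82
byte 7: (4e xor c1) xor 6b = 8f xor 6b = e4
byte 8: (f3 xor 3b) xor 63 = c8 xor 63 = ab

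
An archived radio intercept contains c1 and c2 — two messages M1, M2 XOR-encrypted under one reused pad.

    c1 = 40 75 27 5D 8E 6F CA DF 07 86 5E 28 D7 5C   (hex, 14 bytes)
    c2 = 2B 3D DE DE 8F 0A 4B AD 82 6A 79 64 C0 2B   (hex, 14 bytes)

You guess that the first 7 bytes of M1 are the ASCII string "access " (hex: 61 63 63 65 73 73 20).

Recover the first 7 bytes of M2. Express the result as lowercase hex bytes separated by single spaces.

0a 2b 9a e6 72 16 a1

First, c1 ⊕ c2 = (M1 ⊕ K) ⊕ (M2 ⊕ K) = M1 ⊕ M2, so the key drops out. Then M2 = (M1 ⊕ M2) ⊕ M1 over the first 7 bytes.
byte 0: (40 ^ 2b) ^ 61 = 6b ^ 61 = 0a
byte 1: (75 ^ 3d) ^ 63 = 48 ^ 63 = 2b
byte 2: (27 ^ de) ^ 63 = f9 ^ 63 = 9a
byte 3: (5d ^ de) ^ 65 = 83 ^ 65 = e6
byte 4: (8e ^ 8f) ^ 73 = 01 ^ 73 = 72
byte 5: (6f ^ 0a) ^ 73 = 65 ^ 73 = 16
byte 6: (ca ^ 4b) ^ 20 = 81 ^ 20 = a1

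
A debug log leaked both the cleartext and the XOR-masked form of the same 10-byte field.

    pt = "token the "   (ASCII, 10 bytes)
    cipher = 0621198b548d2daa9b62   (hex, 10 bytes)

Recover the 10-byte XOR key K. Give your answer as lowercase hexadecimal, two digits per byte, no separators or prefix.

Since cipher = pt ⊕ K, XORing both sides with pt gives K = pt ⊕ cipher.
116 ^   6 = 114
111 ^  33 =  78
107 ^  25 = 114
101 ^ 139 = 238
110 ^  84 =  58
 32 ^ 141 = 173
116 ^  45 =  89
104 ^ 170 = 194
101 ^ 155 = 254
 32 ^  98 =  66

724e72ee3aad59c2fe42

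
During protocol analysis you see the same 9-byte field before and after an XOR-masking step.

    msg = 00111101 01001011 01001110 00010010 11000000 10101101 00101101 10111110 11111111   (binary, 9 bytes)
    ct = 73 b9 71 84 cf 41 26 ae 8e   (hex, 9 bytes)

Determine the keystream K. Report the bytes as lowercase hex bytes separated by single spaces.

Since ct = msg ⊕ K, XORing both sides with msg gives K = msg ⊕ ct.
3d XOR 73 = 4e
4b XOR b9 = f2
4e XOR 71 = 3f
12 XOR 84 = 96
c0 XOR cf = 0f
ad XOR 41 = ec
2d XOR 26 = 0b
be XOR ae = 10
ff XOR 8e = 71

4e f2 3f 96 0f ec 0b 10 71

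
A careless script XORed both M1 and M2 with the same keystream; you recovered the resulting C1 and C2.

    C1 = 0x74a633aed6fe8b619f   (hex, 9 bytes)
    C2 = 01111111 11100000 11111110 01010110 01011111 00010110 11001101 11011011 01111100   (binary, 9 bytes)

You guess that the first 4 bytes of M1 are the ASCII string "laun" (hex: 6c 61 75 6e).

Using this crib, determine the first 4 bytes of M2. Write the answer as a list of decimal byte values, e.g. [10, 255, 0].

First, C1 ⊕ C2 = (M1 ⊕ K) ⊕ (M2 ⊕ K) = M1 ⊕ M2, so the key drops out. Then M2 = (M1 ⊕ M2) ⊕ M1 over the first 4 bytes.
byte 0: (74 xor 7f) xor 6c = 0b xor 6c = 67
byte 1: (a6 xor e0) xor 61 = 46 xor 61 = 27
byte 2: (33 xor fe) xor 75 = cd xor 75 = b8
byte 3: (ae xor 56) xor 6e = f8 xor 6e = 96

[103, 39, 184, 150]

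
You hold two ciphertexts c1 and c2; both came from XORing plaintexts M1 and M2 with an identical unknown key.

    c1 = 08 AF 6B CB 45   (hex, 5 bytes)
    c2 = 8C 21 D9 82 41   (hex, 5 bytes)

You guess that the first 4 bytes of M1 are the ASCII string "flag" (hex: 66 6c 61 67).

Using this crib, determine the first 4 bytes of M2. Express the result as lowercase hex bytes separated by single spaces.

First, c1 ⊕ c2 = (M1 ⊕ K) ⊕ (M2 ⊕ K) = M1 ⊕ M2, so the key drops out. Then M2 = (M1 ⊕ M2) ⊕ M1 over the first 4 bytes.
byte 0: (08 xor 8c) xor 66 = 84 xor 66 = e2
byte 1: (af xor 21) xor 6c = 8e xor 6c = e2
byte 2: (6b xor d9) xor 61 = b2 xor 61 = d3
byte 3: (cb xor 82) xor 67 = 49 xor 67 = 2e

e2 e2 d3 2e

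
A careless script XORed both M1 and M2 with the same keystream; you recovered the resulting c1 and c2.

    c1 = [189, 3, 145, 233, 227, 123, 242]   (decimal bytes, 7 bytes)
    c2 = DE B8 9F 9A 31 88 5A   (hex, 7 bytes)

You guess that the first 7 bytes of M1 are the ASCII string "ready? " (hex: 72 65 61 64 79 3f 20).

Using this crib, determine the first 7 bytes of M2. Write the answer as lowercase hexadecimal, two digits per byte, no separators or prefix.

First, c1 ⊕ c2 = (M1 ⊕ K) ⊕ (M2 ⊕ K) = M1 ⊕ M2, so the key drops out. Then M2 = (M1 ⊕ M2) ⊕ M1 over the first 7 bytes.
byte 0: (bd xor de) xor 72 = 63 xor 72 = 11
byte 1: (03 xor b8) xor 65 = bb xor 65 = de
byte 2: (91 xor 9f) xor 61 = 0e xor 61 = 6f
byte 3: (e9 xor 9a) xor 64 = 73 xor 64 = 17
byte 4: (e3 xor 31) xor 79 = d2 xor 79 = ab
byte 5: (7b xor 88) xor 3f = f3 xor 3f = cc
byte 6: (f2 xor 5a) xor 20 = a8 xor 20 = 88

11de6f17abcc88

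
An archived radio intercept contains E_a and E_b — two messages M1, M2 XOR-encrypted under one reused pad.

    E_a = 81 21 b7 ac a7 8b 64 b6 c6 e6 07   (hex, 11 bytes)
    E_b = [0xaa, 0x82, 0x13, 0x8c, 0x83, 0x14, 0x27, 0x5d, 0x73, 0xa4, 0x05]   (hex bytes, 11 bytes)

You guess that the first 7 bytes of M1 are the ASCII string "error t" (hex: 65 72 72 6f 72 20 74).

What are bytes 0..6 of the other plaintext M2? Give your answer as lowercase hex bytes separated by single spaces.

4e d1 d6 4f 56 bf 37

First, E_a ⊕ E_b = (M1 ⊕ K) ⊕ (M2 ⊕ K) = M1 ⊕ M2, so the key drops out. Then M2 = (M1 ⊕ M2) ⊕ M1 over the first 7 bytes.
byte 0: (81 ^ aa) ^ 65 = 2b ^ 65 = 4e
byte 1: (21 ^ 82) ^ 72 = a3 ^ 72 = d1
byte 2: (b7 ^ 13) ^ 72 = a4 ^ 72 = d6
byte 3: (ac ^ 8c) ^ 6f = 20 ^ 6f = 4f
byte 4: (a7 ^ 83) ^ 72 = 24 ^ 72 = 56
byte 5: (8b ^ 14) ^ 20 = 9f ^ 20 = bf
byte 6: (64 ^ 27) ^ 74 = 43 ^ 74 = 37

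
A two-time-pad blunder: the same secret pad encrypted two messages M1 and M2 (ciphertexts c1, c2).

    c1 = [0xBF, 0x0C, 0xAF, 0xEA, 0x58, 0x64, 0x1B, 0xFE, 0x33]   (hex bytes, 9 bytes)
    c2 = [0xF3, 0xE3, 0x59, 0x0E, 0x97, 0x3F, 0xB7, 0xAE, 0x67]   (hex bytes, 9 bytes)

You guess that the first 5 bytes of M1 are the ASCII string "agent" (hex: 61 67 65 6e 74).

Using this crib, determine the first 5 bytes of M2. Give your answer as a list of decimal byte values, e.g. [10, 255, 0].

First, c1 ⊕ c2 = (M1 ⊕ K) ⊕ (M2 ⊕ K) = M1 ⊕ M2, so the key drops out. Then M2 = (M1 ⊕ M2) ⊕ M1 over the first 5 bytes.
byte 0: (bf XOR f3) XOR 61 = 4c XOR 61 = 2d
byte 1: (0c XOR e3) XOR 67 = ef XOR 67 = 88
byte 2: (af XOR 59) XOR 65 = f6 XOR 65 = 93
byte 3: (ea XOR 0e) XOR 6e = e4 XOR 6e = 8a
byte 4: (58 XOR 97) XOR 74 = cf XOR 74 = bb

[45, 136, 147, 138, 187]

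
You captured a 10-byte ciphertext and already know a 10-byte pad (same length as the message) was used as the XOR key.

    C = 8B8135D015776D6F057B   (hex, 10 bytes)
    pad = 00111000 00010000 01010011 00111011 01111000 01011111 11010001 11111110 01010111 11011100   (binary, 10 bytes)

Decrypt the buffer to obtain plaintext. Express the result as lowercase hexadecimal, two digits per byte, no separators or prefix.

XOR is its own inverse, so applying the key byte-wise gives the result directly.
byte 0: 8b ⊕ 38 = b3
byte 1: 81 ⊕ 10 = 91
byte 2: 35 ⊕ 53 = 66
byte 3: d0 ⊕ 3b = eb
byte 4: 15 ⊕ 78 = 6d
byte 5: 77 ⊕ 5f = 28
byte 6: 6d ⊕ d1 = bc
byte 7: 6f ⊕ fe = 91
byte 8: 05 ⊕ 57 = 52
byte 9: 7b ⊕ dc = a7

b39166eb6d28bc9152a7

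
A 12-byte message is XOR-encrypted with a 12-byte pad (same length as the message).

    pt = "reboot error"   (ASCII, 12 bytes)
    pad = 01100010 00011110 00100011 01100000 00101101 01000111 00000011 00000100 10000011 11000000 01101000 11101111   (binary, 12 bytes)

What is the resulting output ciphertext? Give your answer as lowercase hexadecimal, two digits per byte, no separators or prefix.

107b410f42332361f1b2079d

72 ⊕ 62 = 10
65 ⊕ 1e = 7b
62 ⊕ 23 = 41
6f ⊕ 60 = 0f
6f ⊕ 2d = 42
74 ⊕ 47 = 33
20 ⊕ 03 = 23
65 ⊕ 04 = 61
72 ⊕ 83 = f1
72 ⊕ c0 = b2
6f ⊕ 68 = 07
72 ⊕ ef = 9d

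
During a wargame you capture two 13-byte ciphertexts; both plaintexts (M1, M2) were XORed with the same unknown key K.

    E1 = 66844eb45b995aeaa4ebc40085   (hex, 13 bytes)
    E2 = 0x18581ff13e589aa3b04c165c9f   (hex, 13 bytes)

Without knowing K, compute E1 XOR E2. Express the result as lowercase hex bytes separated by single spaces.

7e dc 51 45 65 c1 c0 49 14 a7 d2 5c 1a

E1 ⊕ E2 = (M1 ⊕ K) ⊕ (M2 ⊕ K) = M1 ⊕ M2 — the shared key cancels under XOR.
01100110 xor 00011000 = 01111110
10000100 xor 01011000 = 11011100
01001110 xor 00011111 = 01010001
10110100 xor 11110001 = 01000101
01011011 xor 00111110 = 01100101
10011001 xor 01011000 = 11000001
01011010 xor 10011010 = 11000000
11101010 xor 10100011 = 01001001
10100100 xor 10110000 = 00010100
11101011 xor 01001100 = 10100111
11000100 xor 00010110 = 11010010
00000000 xor 01011100 = 01011100
10000101 xor 10011111 = 00011010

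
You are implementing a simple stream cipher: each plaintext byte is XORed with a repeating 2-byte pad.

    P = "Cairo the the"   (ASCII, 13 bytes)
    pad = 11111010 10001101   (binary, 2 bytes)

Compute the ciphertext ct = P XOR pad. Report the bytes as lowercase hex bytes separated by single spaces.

b9 ec 93 ff 95 ad 8e e5 9f ad 8e e5 9f

The 2-byte key repeats, so the effective keystream is fa 8d fa 8d fa 8d fa 8d fa 8d fa 8d fa.
byte 0: 43 XOR fa = b9
byte 1: 61 XOR 8d = ec
byte 2: 69 XOR fa = 93
byte 3: 72 XOR 8d = ff
byte 4: 6f XOR fa = 95
byte 5: 20 XOR 8d = ad
byte 6: 74 XOR fa = 8e
byte 7: 68 XOR 8d = e5
byte 8: 65 XOR fa = 9f
byte 9: 20 XOR 8d = ad
byte 10: 74 XOR fa = 8e
byte 11: 68 XOR 8d = e5
byte 12: 65 XOR fa = 9f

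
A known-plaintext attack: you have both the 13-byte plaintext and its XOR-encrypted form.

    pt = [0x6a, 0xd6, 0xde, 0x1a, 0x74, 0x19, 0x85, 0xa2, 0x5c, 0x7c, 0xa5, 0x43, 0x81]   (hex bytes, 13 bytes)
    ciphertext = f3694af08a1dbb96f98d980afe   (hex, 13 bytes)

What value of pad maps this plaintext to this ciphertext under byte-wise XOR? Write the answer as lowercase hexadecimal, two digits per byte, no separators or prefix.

99bf94eafe043e34a5f13d497f

Since ciphertext = pt ⊕ pad, XORing both sides with pt gives pad = pt ⊕ ciphertext.
6a XOR f3 = 99
d6 XOR 69 = bf
de XOR 4a = 94
1a XOR f0 = ea
74 XOR 8a = fe
19 XOR 1d = 04
85 XOR bb = 3e
a2 XOR 96 = 34
5c XOR f9 = a5
7c XOR 8d = f1
a5 XOR 98 = 3d
43 XOR 0a = 49
81 XOR fe = 7f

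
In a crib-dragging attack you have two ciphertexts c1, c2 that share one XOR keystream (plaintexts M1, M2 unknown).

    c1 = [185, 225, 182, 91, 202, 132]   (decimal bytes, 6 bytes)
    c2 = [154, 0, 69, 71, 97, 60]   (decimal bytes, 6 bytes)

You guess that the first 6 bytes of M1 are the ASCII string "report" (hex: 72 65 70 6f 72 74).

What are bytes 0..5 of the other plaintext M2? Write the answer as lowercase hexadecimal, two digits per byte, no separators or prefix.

First, c1 ⊕ c2 = (M1 ⊕ K) ⊕ (M2 ⊕ K) = M1 ⊕ M2, so the key drops out. Then M2 = (M1 ⊕ M2) ⊕ M1 over the first 6 bytes.
byte 0: (b9 ⊕ 9a) ⊕ 72 = 23 ⊕ 72 = 51
byte 1: (e1 ⊕ 00) ⊕ 65 = e1 ⊕ 65 = 84
byte 2: (b6 ⊕ 45) ⊕ 70 = f3 ⊕ 70 = 83
byte 3: (5b ⊕ 47) ⊕ 6f = 1c ⊕ 6f = 73
byte 4: (ca ⊕ 61) ⊕ 72 = ab ⊕ 72 = d9
byte 5: (84 ⊕ 3c) ⊕ 74 = b8 ⊕ 74 = cc

51848373d9cc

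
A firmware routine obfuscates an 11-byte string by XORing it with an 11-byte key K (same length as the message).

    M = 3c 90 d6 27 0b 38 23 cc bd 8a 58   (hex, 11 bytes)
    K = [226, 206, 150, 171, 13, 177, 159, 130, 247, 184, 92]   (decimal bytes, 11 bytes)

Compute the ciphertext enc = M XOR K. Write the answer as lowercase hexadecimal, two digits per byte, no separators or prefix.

de5e408c0689bc4e4a3204

byte 0:  60 xor 226 = 222
byte 1: 144 xor 206 =  94
byte 2: 214 xor 150 =  64
byte 3:  39 xor 171 = 140
byte 4:  11 xor  13 =   6
byte 5:  56 xor 177 = 137
byte 6:  35 xor 159 = 188
byte 7: 204 xor 130 =  78
byte 8: 189 xor 247 =  74
byte 9: 138 xor 184 =  50
byte 10:  88 xor  92 =   4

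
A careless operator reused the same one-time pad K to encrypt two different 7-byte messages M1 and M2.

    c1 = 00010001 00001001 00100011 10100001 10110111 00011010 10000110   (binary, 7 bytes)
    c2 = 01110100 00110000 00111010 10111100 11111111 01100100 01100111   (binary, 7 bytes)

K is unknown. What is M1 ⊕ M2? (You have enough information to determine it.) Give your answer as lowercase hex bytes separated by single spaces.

65 39 19 1d 48 7e e1

c1 ⊕ c2 = (M1 ⊕ K) ⊕ (M2 ⊕ K) = M1 ⊕ M2 — the shared key cancels under XOR.
 17 ⊕ 116 = 101
  9 ⊕  48 =  57
 35 ⊕  58 =  25
161 ⊕ 188 =  29
183 ⊕ 255 =  72
 26 ⊕ 100 = 126
134 ⊕ 103 = 225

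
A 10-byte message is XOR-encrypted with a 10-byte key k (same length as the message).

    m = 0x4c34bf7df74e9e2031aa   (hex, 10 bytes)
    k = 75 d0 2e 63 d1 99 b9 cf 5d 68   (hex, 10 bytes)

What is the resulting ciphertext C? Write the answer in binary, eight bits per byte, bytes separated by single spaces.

00111001 11100100 10010001 00011110 00100110 11010111 00100111 11101111 01101100 11000010

01001100 xor 01110101 = 00111001
00110100 xor 11010000 = 11100100
10111111 xor 00101110 = 10010001
01111101 xor 01100011 = 00011110
11110111 xor 11010001 = 00100110
01001110 xor 10011001 = 11010111
10011110 xor 10111001 = 00100111
00100000 xor 11001111 = 11101111
00110001 xor 01011101 = 01101100
10101010 xor 01101000 = 11000010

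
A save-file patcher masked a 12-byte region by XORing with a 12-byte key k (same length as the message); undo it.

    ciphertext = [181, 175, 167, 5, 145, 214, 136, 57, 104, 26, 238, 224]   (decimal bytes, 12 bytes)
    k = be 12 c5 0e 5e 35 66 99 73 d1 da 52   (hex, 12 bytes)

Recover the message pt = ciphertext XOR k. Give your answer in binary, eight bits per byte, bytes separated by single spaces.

00001011 10111101 01100010 00001011 11001111 11100011 11101110 10100000 00011011 11001011 00110100 10110010

XOR is its own inverse, so applying the key byte-wise gives the result directly.
b5 xor be = 0b
af xor 12 = bd
a7 xor c5 = 62
05 xor 0e = 0b
91 xor 5e = cf
d6 xor 35 = e3
88 xor 66 = ee
39 xor 99 = a0
68 xor 73 = 1b
1a xor d1 = cb
ee xor da = 34
e0 xor 52 = b2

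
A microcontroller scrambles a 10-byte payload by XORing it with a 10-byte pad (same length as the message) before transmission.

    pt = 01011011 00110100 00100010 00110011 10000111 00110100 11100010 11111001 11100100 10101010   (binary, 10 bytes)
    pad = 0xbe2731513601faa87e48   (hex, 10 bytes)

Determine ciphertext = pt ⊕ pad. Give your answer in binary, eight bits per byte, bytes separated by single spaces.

XOR is its own inverse, so applying the key byte-wise gives the result directly.
5b ⊕ be = e5
34 ⊕ 27 = 13
22 ⊕ 31 = 13
33 ⊕ 51 = 62
87 ⊕ 36 = b1
34 ⊕ 01 = 35
e2 ⊕ fa = 18
f9 ⊕ a8 = 51
e4 ⊕ 7e = 9a
aa ⊕ 48 = e2

11100101 00010011 00010011 01100010 10110001 00110101 00011000 01010001 10011010 11100010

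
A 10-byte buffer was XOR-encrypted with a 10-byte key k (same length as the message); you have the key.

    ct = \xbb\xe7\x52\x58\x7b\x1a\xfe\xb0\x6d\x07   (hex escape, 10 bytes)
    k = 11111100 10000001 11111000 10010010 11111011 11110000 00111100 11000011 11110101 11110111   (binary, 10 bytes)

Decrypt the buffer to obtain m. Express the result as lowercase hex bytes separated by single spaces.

47 66 aa ca 80 ea c2 73 98 f0

bb ^ fc = 47
e7 ^ 81 = 66
52 ^ f8 = aa
58 ^ 92 = ca
7b ^ fb = 80
1a ^ f0 = ea
fe ^ 3c = c2
b0 ^ c3 = 73
6d ^ f5 = 98
07 ^ f7 = f0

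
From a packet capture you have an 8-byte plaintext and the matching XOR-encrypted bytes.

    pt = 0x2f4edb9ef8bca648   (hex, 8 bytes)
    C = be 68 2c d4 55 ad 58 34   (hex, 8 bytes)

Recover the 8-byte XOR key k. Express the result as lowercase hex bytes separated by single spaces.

91 26 f7 4a ad 11 fe 7c

Since C = pt ⊕ k, XORing both sides with pt gives k = pt ⊕ C.
00101111 ^ 10111110 = 10010001
01001110 ^ 01101000 = 00100110
11011011 ^ 00101100 = 11110111
10011110 ^ 11010100 = 01001010
11111000 ^ 01010101 = 10101101
10111100 ^ 10101101 = 00010001
10100110 ^ 01011000 = 11111110
01001000 ^ 00110100 = 01111100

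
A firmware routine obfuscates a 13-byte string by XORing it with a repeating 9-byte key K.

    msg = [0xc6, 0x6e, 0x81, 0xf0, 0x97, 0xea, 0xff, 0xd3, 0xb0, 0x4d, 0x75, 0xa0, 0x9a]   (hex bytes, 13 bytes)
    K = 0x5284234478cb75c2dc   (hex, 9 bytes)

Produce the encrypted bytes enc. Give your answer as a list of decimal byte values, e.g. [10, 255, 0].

The 9-byte key repeats, so the effective keystream is 52 84 23 44 78 cb 75 c2 dc 52 84 23 44.
byte 0: c6 ^ 52 = 94
byte 1: 6e ^ 84 = ea
byte 2: 81 ^ 23 = a2
byte 3: f0 ^ 44 = b4
byte 4: 97 ^ 78 = ef
byte 5: ea ^ cb = 21
byte 6: ff ^ 75 = 8a
byte 7: d3 ^ c2 = 11
byte 8: b0 ^ dc = 6c
byte 9: 4d ^ 52 = 1f
byte 10: 75 ^ 84 = f1
byte 11: a0 ^ 23 = 83
byte 12: 9a ^ 44 = de

[148, 234, 162, 180, 239, 33, 138, 17, 108, 31, 241, 131, 222]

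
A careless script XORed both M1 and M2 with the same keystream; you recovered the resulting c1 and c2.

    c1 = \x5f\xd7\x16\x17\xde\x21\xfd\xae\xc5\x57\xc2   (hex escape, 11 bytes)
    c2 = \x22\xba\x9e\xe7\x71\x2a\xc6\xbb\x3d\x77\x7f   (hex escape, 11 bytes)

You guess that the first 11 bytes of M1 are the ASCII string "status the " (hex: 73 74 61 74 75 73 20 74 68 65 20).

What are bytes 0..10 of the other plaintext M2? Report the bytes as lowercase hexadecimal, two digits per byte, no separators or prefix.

First, c1 ⊕ c2 = (M1 ⊕ K) ⊕ (M2 ⊕ K) = M1 ⊕ M2, so the key drops out. Then M2 = (M1 ⊕ M2) ⊕ M1 over the first 11 bytes.
byte 0: (5f ⊕ 22) ⊕ 73 = 7d ⊕ 73 = 0e
byte 1: (d7 ⊕ ba) ⊕ 74 = 6d ⊕ 74 = 19
byte 2: (16 ⊕ 9e) ⊕ 61 = 88 ⊕ 61 = e9
byte 3: (17 ⊕ e7) ⊕ 74 = f0 ⊕ 74 = 84
byte 4: (de ⊕ 71) ⊕ 75 = af ⊕ 75 = da
byte 5: (21 ⊕ 2a) ⊕ 73 = 0b ⊕ 73 = 78
byte 6: (fd ⊕ c6) ⊕ 20 = 3b ⊕ 20 = 1b
byte 7: (ae ⊕ bb) ⊕ 74 = 15 ⊕ 74 = 61
byte 8: (c5 ⊕ 3d) ⊕ 68 = f8 ⊕ 68 = 90
byte 9: (57 ⊕ 77) ⊕ 65 = 20 ⊕ 65 = 45
byte 10: (c2 ⊕ 7f) ⊕ 20 = bd ⊕ 20 = 9d

0e19e984da781b6190459d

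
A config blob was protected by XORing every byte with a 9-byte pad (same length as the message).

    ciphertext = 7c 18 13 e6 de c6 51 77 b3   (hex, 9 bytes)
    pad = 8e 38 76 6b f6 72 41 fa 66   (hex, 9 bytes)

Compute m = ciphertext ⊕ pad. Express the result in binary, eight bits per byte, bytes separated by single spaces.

byte 0: 7c xor 8e = f2
byte 1: 18 xor 38 = 20
byte 2: 13 xor 76 = 65
byte 3: e6 xor 6b = 8d
byte 4: de xor f6 = 28
byte 5: c6 xor 72 = b4
byte 6: 51 xor 41 = 10
byte 7: 77 xor fa = 8d
byte 8: b3 xor 66 = d5

11110010 00100000 01100101 10001101 00101000 10110100 00010000 10001101 11010101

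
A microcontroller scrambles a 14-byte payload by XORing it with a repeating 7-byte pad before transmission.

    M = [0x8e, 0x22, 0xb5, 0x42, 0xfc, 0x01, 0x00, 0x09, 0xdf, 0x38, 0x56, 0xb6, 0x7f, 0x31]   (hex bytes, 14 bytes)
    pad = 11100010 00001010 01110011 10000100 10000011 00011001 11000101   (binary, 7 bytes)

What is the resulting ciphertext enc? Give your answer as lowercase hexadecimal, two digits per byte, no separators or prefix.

The 7-byte key repeats, so the effective keystream is e2 0a 73 84 83 19 c5 e2 0a 73 84 83 19 c5.
byte 0: 8e ^ e2 = 6c
byte 1: 22 ^ 0a = 28
byte 2: b5 ^ 73 = c6
byte 3: 42 ^ 84 = c6
byte 4: fc ^ 83 = 7f
byte 5: 01 ^ 19 = 18
byte 6: 00 ^ c5 = c5
byte 7: 09 ^ e2 = eb
byte 8: df ^ 0a = d5
byte 9: 38 ^ 73 = 4b
byte 10: 56 ^ 84 = d2
byte 11: b6 ^ 83 = 35
byte 12: 7f ^ 19 = 66
byte 13: 31 ^ c5 = f4

6c28c6c67f18c5ebd54bd23566f4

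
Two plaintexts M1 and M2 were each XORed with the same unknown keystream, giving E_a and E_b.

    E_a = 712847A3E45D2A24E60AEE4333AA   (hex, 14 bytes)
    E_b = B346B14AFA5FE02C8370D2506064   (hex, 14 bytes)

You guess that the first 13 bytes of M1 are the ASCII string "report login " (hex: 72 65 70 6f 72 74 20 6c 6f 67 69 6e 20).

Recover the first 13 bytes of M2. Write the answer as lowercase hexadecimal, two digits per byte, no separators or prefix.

b00b86866c76ea640a1d557d73

First, E_a ⊕ E_b = (M1 ⊕ K) ⊕ (M2 ⊕ K) = M1 ⊕ M2, so the key drops out. Then M2 = (M1 ⊕ M2) ⊕ M1 over the first 13 bytes.
byte 0: (71 ⊕ b3) ⊕ 72 = c2 ⊕ 72 = b0
byte 1: (28 ⊕ 46) ⊕ 65 = 6e ⊕ 65 = 0b
byte 2: (47 ⊕ b1) ⊕ 70 = f6 ⊕ 70 = 86
byte 3: (a3 ⊕ 4a) ⊕ 6f = e9 ⊕ 6f = 86
byte 4: (e4 ⊕ fa) ⊕ 72 = 1e ⊕ 72 = 6c
byte 5: (5d ⊕ 5f) ⊕ 74 = 02 ⊕ 74 = 76
byte 6: (2a ⊕ e0) ⊕ 20 = ca ⊕ 20 = ea
byte 7: (24 ⊕ 2c) ⊕ 6c = 08 ⊕ 6c = 64
byte 8: (e6 ⊕ 83) ⊕ 6f = 65 ⊕ 6f = 0a
byte 9: (0a ⊕ 70) ⊕ 67 = 7a ⊕ 67 = 1d
byte 10: (ee ⊕ d2) ⊕ 69 = 3c ⊕ 69 = 55
byte 11: (43 ⊕ 50) ⊕ 6e = 13 ⊕ 6e = 7d
byte 12: (33 ⊕ 60) ⊕ 20 = 53 ⊕ 20 = 73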